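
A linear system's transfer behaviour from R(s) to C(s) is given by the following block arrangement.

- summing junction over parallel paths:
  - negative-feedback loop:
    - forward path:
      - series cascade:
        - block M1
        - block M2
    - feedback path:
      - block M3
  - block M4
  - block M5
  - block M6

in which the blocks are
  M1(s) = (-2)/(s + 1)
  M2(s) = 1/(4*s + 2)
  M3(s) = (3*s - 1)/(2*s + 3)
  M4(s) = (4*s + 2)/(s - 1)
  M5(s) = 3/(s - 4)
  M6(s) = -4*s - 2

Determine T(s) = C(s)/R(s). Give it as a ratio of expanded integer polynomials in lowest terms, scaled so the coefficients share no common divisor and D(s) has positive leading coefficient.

(1) series reduction of M1, M2, giving (-1)/(2*s^2 + 3*s + 1)
(2) apply the feedback formula to (M1*M2), M3, giving (-2*s - 3)/(4*s^3 + 12*s^2 + 8*s + 4)
(3) combine [(M1*M2)/(1+(M1*M2)*M3)], M4, M5, M6 in parallel, giving the overall T(s)

Answer: (-16*s^6 + 40*s^5 + 164*s^4 - 122*s^3 - 269*s^2 - 213*s - 88)/(4*s^5 - 8*s^4 - 36*s^3 + 12*s^2 + 12*s + 16)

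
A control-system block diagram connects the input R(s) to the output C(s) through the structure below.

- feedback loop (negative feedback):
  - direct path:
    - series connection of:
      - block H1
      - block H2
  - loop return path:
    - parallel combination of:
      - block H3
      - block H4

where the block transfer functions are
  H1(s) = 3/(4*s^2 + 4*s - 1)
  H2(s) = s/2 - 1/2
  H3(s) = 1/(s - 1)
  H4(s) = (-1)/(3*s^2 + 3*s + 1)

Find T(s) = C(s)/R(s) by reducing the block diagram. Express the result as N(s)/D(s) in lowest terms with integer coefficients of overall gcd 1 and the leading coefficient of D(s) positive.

The answer is (9*s^3 - 6*s - 3)/(24*s^4 + 48*s^3 + 35*s^2 + 8*s + 4).

Reasoning:
Step 1: combine H1, H2 in series; result (3*s - 3)/(8*s^2 + 8*s - 2)
Step 2: parallel reduction of H3, H4; result (3*s^2 + 2*s + 2)/(3*s^3 - 2*s - 1)
Step 3: close the feedback loop around (H1*H2), (H3+H4) - this is the overall T(s), already in the required normalized form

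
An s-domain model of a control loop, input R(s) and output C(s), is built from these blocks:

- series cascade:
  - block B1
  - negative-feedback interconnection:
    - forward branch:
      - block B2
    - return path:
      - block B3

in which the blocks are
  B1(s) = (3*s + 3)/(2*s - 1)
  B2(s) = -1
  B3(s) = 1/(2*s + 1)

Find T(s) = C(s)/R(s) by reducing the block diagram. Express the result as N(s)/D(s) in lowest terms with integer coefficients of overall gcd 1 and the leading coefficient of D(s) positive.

Step 1 - close the feedback loop around B2, B3 -> (-2*s - 1)/(2*s)
Step 2 - reduce the series chain B1, [B2/(1+B2*B3)]: this yields T(s), and no further normalization is needed

Therefore the answer is (-6*s^2 - 9*s - 3)/(4*s^2 - 2*s).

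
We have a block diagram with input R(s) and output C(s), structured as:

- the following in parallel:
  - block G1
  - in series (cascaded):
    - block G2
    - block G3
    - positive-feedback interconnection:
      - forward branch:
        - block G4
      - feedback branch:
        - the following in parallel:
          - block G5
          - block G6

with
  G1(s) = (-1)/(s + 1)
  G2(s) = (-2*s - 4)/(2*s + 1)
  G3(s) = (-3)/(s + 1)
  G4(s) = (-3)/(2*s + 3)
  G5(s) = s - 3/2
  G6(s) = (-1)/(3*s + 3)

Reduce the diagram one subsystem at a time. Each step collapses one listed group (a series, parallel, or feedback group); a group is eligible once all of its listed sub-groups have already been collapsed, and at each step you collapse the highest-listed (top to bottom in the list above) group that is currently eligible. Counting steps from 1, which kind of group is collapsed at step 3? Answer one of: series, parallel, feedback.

The answer is series.

Reasoning:
(1) combine G5, G6 in parallel
(2) collapse the loop (G4 forward, (G5+G6) return)
(3) cascade G2, G3, [G4/(1-G4*(G5+G6))]
(4) reduce the parallel group G1, (G2*G3*[G4/(1-G4*(G5+G6))])
At step 3 the group reduced is series.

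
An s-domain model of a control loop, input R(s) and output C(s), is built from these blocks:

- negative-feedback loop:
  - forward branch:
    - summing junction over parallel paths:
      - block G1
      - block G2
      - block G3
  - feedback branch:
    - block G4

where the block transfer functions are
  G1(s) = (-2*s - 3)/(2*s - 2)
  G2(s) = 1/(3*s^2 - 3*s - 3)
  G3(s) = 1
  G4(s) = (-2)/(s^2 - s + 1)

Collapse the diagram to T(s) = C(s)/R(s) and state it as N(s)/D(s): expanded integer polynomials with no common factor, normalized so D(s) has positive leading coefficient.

[1] add G1, G2, G3 (parallel) -> (-15*s^2 + 17*s + 13)/(6*s^3 - 12*s^2 + 6)
[2] collapse the loop ((G1+G2+G3) forward, G4 return), which is the overall transfer function T(s) = C(s)/R(s) in lowest terms

Therefore the answer is (-15*s^4 + 32*s^3 - 19*s^2 + 4*s + 13)/(6*s^5 - 18*s^4 + 18*s^3 + 24*s^2 - 40*s - 20).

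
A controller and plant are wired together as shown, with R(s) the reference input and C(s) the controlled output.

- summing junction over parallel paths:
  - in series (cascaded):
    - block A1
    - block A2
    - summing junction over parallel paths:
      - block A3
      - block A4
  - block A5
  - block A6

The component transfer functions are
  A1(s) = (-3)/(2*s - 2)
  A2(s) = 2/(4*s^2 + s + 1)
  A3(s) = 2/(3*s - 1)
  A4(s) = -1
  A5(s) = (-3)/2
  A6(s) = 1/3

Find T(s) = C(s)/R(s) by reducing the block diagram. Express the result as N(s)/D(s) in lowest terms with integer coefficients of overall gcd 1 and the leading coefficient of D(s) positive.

(1) add A3, A4 (parallel); result (3 - 3*s)/(3*s - 1)
(2) multiply A1, A2, (A3+A4) (series); result 9/(12*s^3 - s^2 + 2*s - 1)
(3) add (A1*A2*(A3+A4)), A5, A6 (parallel) - this is the overall T(s), already in the required normalized form

Answer: (-84*s^3 + 7*s^2 - 14*s + 61)/(72*s^3 - 6*s^2 + 12*s - 6)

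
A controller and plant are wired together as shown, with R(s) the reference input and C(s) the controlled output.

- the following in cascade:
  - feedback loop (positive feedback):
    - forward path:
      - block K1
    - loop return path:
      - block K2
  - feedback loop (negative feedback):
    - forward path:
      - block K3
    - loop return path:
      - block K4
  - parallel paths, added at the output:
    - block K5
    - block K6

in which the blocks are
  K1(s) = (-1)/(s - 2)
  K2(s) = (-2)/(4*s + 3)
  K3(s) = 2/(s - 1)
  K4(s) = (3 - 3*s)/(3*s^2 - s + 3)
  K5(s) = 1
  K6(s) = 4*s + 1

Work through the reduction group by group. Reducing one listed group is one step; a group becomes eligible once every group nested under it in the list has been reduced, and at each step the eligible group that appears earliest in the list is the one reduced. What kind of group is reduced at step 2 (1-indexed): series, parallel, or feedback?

Step 1 - apply the feedback formula to K1, K2
Step 2 - close the feedback loop around K3, K4
Step 3 - sum the parallel branches K5, K6
Step 4 - cascade [K1/(1-K1*K2)], [K3/(1+K3*K4)], (K5+K6)
So the answer for step 2 is feedback.

Answer: feedback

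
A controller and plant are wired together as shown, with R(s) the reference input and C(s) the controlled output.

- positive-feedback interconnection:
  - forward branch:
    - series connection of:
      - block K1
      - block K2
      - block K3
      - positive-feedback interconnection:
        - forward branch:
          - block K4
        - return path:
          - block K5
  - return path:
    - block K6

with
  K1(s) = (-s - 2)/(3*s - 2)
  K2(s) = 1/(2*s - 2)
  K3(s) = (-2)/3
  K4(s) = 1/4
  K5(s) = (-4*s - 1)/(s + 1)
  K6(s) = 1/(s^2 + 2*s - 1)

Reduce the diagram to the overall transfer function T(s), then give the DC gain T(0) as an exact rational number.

First reduce the diagram to T(s).

(1) collapse the loop (K4 forward, K5 return) = (s + 1)/(8*s + 5)
(2) reduce the series chain K1, K2, K3, [K4/(1-K4*K5)] = (s^2 + 3*s + 2)/(72*s^3 - 75*s^2 - 27*s + 30)
(3) apply the feedback formula to (K1*K2*K3*[K4/(1-K4*K5)]), K6 = (s^4 + 5*s^3 + 7*s^2 + s - 2)/(72*s^5 + 69*s^4 - 249*s^3 + 50*s^2 + 84*s - 32)
DC gain: substitute s = 0 into T(s) from step 3: T(0) = -2/(-32) = 1/16.

Answer: 1/16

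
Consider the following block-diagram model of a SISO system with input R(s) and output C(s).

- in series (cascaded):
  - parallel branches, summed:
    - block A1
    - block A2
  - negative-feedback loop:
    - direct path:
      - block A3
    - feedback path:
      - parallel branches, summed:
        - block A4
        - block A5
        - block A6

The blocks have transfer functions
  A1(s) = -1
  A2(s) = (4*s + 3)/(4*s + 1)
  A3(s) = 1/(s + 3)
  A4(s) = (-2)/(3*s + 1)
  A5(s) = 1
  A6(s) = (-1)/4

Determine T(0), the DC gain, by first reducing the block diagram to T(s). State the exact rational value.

(1) combine A1, A2 in parallel = 2/(4*s + 1)
(2) combine A4, A5, A6 in parallel = (9*s - 5)/(12*s + 4)
(3) close the feedback loop around A3, (A4+A5+A6) = (12*s + 4)/(12*s^2 + 49*s + 7)
(4) series reduction of (A1+A2), [A3/(1+A3*(A4+A5+A6))] = (24*s + 8)/(48*s^3 + 208*s^2 + 77*s + 7)
Evaluating the step-4 result (the overall T(s)) at s = 0 gives T(0) = 8/7.

Final answer: 8/7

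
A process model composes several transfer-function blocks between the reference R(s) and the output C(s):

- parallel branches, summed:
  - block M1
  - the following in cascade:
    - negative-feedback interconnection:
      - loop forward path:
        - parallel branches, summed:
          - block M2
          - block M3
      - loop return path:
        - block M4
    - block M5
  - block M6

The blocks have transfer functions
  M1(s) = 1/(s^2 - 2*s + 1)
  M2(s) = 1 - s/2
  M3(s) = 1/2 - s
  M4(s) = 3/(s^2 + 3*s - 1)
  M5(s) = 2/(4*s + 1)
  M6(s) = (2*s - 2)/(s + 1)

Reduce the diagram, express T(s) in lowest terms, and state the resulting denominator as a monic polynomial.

Step 1. combine M2, M3 in parallel = 3/2 - 3*s/2
Step 2. reduce the feedback loop with forward (M2+M3) and return M4 = (-3*s^3 - 6*s^2 + 12*s - 3)/(2*s^2 - 3*s + 7)
Step 3. reduce the series chain [(M2+M3)/(1+(M2+M3)*M4)], M5 = (-6*s^3 - 12*s^2 + 24*s - 6)/(8*s^3 - 10*s^2 + 25*s + 7)
Step 4. parallel reduction of M1, ([(M2+M3)/(1+(M2+M3)*M4)]*M5), M6 = (10*s^6 - 74*s^5 + 208*s^4 - 238*s^3 + 113*s^2 + 54*s - 13)/(8*s^6 - 18*s^5 + 27*s^4 - 42*s^2 + 18*s + 7)
That last expression is T(s), already simplified. Scaling its denominator by 1/8 (the reciprocal of the leading coefficient) yields the monic denominator.

Final answer: s^6 - 9*s^5/4 + 27*s^4/8 - 21*s^2/4 + 9*s/4 + 7/8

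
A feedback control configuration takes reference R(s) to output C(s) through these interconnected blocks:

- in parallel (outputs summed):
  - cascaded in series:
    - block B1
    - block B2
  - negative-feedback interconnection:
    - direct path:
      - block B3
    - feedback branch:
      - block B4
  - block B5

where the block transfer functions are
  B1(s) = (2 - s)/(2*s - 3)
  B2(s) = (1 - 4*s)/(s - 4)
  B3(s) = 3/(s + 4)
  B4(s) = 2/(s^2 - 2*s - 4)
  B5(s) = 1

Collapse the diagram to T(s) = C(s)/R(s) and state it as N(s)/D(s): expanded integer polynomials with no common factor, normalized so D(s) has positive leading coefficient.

First reduce the diagram to T(s).

Step 1. cascade B1, B2 -> (4*s^2 - 9*s + 2)/(2*s^2 - 11*s + 12)
Step 2. apply the feedback formula to B3, B4 -> (3*s^2 - 6*s - 12)/(s^3 + 2*s^2 - 12*s - 10)
Step 3. add (B1*B2), [B3/(1+B3*B4)], B5 (parallel): this yields T(s), and no further normalization is needed

Answer: (6*s^5 - 2*s^4 - 143*s^3 + 286*s^2 + 92*s - 284)/(2*s^5 - 7*s^4 - 34*s^3 + 136*s^2 - 34*s - 120)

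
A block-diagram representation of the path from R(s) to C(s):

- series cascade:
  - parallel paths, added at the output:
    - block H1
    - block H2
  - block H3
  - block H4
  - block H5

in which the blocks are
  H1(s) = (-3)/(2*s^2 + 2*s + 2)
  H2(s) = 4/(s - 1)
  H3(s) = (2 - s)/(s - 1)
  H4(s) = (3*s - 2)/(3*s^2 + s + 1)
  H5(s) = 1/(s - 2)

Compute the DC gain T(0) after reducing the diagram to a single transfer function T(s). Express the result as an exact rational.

Answer: 11

Working:
Step 1: reduce the parallel group H1, H2 -> (8*s^2 + 5*s + 11)/(2*s^3 - 2)
Step 2: series reduction of (H1+H2), H3, H4, H5 -> (-24*s^3 + s^2 - 23*s + 22)/(6*s^6 - 4*s^5 - 8*s^3 + 4*s^2 + 2)
Step 2 gives the overall T(s). Then T(0) = 22/2 = 11.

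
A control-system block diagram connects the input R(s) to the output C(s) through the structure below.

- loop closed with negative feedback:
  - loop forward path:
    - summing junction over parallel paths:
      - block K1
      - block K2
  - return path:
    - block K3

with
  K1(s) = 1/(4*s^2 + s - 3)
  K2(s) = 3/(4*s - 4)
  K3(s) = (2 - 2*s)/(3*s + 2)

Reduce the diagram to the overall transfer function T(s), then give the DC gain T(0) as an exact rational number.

First reduce the diagram to T(s).

[1] sum the parallel branches K1, K2; result (12*s^2 + 7*s - 13)/(16*s^3 - 12*s^2 - 16*s + 12)
[2] apply the feedback formula to (K1+K2), K3; result (36*s^3 + 45*s^2 - 25*s - 26)/(48*s^4 - 28*s^3 - 62*s^2 + 44*s - 2)
DC gain: substitute s = 0 into T(s) from step 2: T(0) = -26/(-2) = 13.

Answer: 13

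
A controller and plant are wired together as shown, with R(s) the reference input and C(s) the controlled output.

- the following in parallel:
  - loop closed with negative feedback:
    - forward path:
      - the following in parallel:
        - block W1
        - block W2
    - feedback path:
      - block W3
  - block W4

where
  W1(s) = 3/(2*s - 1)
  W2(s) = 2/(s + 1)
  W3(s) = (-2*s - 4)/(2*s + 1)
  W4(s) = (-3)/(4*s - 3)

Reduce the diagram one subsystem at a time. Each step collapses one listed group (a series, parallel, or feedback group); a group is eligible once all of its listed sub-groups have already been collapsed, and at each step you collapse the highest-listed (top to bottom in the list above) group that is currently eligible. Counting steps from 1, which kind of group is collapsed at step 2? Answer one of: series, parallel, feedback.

Step 1. sum the parallel branches W1, W2
Step 2. close the feedback loop around (W1+W2), W3
Step 3. add [(W1+W2)/(1+(W1+W2)*W3)], W4 (parallel)
The group at step 2 is a feedback group.

Answer: feedback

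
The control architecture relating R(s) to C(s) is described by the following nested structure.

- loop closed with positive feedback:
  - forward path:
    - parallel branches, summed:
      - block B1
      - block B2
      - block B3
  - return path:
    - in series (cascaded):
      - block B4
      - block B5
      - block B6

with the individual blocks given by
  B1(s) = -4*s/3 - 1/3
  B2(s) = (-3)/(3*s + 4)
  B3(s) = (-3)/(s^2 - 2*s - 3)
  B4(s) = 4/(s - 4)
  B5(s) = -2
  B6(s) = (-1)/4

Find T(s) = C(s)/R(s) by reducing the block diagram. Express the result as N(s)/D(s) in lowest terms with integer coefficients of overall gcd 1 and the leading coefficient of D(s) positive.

Reducing step by step:

1. sum the parallel branches B1, B2, B3 gives (-12*s^4 + 5*s^3 + 61*s^2 + 56*s + 3)/(9*s^3 - 6*s^2 - 51*s - 36)
2. cascade B4, B5, B6 gives 2/(s - 4)
3. reduce the feedback loop with forward (B1+B2+B3) and return (B4*B5*B6) - this is the overall T(s), already in the required normalized form

Answer: (-12*s^5 + 53*s^4 + 41*s^3 - 188*s^2 - 221*s - 12)/(33*s^4 - 52*s^3 - 149*s^2 + 56*s + 138)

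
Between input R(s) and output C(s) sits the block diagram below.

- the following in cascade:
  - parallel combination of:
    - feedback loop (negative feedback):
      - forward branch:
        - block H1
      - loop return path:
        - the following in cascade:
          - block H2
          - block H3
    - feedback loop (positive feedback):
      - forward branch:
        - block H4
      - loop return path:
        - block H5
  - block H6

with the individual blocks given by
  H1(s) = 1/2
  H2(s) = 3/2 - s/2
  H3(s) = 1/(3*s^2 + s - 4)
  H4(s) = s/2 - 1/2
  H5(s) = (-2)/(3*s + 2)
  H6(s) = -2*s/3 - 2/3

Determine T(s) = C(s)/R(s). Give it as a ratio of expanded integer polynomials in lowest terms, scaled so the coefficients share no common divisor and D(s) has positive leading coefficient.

1. series reduction of H2, H3 -> (3 - s)/(6*s^2 + 2*s - 8)
2. feedback reduction of H1, (H2*H3) -> (6*s^2 + 2*s - 8)/(12*s^2 + 3*s - 13)
3. close the feedback loop around H4, H5 -> (3*s^2 - s - 2)/(8*s + 2)
4. add [H1/(1+H1*(H2*H3))], [H4/(1-H4*H5)] (parallel) -> (36*s^4 + 45*s^3 - 38*s^2 - 53*s + 10)/(96*s^3 + 48*s^2 - 98*s - 26)
5. reduce the series chain ([H1/(1+H1*(H2*H3))]+[H4/(1-H4*H5)]), H6: this yields T(s), and no further normalization is needed

Hence the answer: (-36*s^5 - 81*s^4 - 7*s^3 + 91*s^2 + 43*s - 10)/(144*s^3 + 72*s^2 - 147*s - 39)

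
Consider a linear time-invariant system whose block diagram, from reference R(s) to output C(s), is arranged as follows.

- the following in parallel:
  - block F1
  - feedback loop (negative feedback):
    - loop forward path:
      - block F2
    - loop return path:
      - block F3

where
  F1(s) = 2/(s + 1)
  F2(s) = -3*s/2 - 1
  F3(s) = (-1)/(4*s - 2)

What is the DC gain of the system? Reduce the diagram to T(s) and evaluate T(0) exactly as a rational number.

1. reduce the feedback loop with forward F2 and return F3 -> (-12*s^2 - 2*s + 4)/(11*s - 2)
2. parallel reduction of F1, [F2/(1+F2*F3)] -> (-12*s^3 - 14*s^2 + 24*s)/(11*s^2 + 9*s - 2)
The step-2 result is T(s). Setting s = 0: T(0) = 0/(-2) = 0.

Answer: 0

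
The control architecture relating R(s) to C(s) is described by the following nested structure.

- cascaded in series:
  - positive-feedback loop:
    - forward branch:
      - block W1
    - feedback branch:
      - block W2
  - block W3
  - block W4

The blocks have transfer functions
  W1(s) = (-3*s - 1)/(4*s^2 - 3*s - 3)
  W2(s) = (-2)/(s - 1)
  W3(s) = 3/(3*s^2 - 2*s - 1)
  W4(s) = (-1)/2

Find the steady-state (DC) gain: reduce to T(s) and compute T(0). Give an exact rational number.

Reducing step by step:

1. feedback reduction of W1, W2 -> (-3*s^2 + 2*s + 1)/(4*s^3 - 7*s^2 - 6*s + 1)
2. cascade [W1/(1-W1*W2)], W3, W4 -> 3/(8*s^3 - 14*s^2 - 12*s + 2)
Evaluating the step-2 result (the overall T(s)) at s = 0 gives T(0) = 3/2.

Answer: 3/2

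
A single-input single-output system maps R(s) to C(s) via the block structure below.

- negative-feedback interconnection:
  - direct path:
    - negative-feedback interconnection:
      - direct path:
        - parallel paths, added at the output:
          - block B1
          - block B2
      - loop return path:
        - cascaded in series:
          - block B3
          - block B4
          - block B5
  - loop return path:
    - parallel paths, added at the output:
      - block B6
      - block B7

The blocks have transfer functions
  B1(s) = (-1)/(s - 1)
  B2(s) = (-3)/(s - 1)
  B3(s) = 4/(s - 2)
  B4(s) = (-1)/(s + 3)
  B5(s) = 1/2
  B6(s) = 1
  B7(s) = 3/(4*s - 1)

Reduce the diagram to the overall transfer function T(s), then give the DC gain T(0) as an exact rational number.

Answer: -12/17

Working:
1. combine B1, B2 in parallel = (-4)/(s - 1)
2. cascade B3, B4, B5 = (-2)/(s^2 + s - 6)
3. apply the feedback formula to (B1+B2), (B3*B4*B5) = (-4*s^2 - 4*s + 24)/(s^3 - 7*s + 14)
4. parallel reduction of B6, B7 = (4*s + 2)/(4*s - 1)
5. collapse the loop ([(B1+B2)/(1+(B1+B2)*(B3*B4*B5))] forward, (B6+B7) return) = (-16*s^3 - 12*s^2 + 100*s - 24)/(4*s^4 - 17*s^3 - 52*s^2 + 151*s + 34)
The step-5 result is T(s). Setting s = 0: T(0) = -24/34 = -12/17.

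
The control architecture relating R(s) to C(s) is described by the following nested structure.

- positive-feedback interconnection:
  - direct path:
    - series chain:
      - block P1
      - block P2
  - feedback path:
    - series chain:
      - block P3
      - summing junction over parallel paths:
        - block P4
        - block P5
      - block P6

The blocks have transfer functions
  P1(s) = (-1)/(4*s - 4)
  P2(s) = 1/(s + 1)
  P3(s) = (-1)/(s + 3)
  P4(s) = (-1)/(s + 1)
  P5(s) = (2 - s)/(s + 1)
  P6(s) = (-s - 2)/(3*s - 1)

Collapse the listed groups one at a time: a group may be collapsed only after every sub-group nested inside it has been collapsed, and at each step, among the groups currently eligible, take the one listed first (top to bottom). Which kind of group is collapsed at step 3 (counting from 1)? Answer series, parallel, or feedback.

Reducing step by step:

[1] combine P1, P2 in series
[2] sum the parallel branches P4, P5
[3] multiply P3, (P4+P5), P6 (series)
[4] apply the feedback formula to (P1*P2), (P3*(P4+P5)*P6)
So the answer for step 3 is series.

Answer: series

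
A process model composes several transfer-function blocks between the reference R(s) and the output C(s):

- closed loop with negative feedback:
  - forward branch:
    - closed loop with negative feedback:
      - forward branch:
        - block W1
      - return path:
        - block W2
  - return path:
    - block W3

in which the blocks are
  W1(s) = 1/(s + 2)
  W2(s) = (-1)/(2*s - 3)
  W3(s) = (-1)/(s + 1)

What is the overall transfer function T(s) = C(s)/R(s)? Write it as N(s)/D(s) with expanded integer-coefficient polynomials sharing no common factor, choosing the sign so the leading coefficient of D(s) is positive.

First reduce the diagram to T(s).

(1) close the feedback loop around W1, W2 = (2*s - 3)/(2*s^2 + s - 7)
(2) reduce the feedback loop with forward [W1/(1+W1*W2)] and return W3, which is the overall transfer function T(s) = C(s)/R(s) in lowest terms

Answer: (2*s^2 - s - 3)/(2*s^3 + 3*s^2 - 8*s - 4)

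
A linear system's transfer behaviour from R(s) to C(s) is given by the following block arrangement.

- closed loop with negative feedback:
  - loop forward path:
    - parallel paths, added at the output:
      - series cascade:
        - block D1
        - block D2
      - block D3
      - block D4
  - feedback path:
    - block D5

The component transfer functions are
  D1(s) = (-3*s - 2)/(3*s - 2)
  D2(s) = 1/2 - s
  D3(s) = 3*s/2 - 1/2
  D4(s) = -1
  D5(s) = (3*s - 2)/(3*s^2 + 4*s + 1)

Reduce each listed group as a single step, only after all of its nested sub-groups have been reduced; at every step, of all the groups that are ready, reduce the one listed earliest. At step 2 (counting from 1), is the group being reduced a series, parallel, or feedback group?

1. multiply D1, D2 (series)
2. combine (D1*D2), D3, D4 in parallel
3. reduce the feedback loop with forward ((D1*D2)+D3+D4) and return D5
So the answer for step 2 is parallel.

Final answer: parallel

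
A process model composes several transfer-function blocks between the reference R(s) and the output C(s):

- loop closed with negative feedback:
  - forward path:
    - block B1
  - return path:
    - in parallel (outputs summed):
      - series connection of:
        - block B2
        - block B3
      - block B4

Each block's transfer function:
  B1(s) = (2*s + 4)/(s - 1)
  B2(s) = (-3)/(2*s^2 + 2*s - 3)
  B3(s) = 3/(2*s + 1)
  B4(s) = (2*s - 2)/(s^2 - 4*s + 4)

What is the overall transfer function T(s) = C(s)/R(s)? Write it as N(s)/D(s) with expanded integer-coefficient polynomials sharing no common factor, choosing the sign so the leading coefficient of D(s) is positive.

Answer: (8*s^6 - 4*s^5 - 64*s^4 + 26*s^3 + 140*s^2 - 40*s - 48)/(4*s^6 + 2*s^5 + 38*s^4 + 7*s^3 - 81*s^2 + 84*s - 108)

Working:
Step 1: reduce the series chain B2, B3: (-9)/(4*s^3 + 6*s^2 - 4*s - 3)
Step 2: sum the parallel branches (B2*B3), B4: (8*s^4 + 4*s^3 - 29*s^2 + 38*s - 30)/(4*s^5 - 10*s^4 - 12*s^3 + 37*s^2 - 4*s - 12)
Step 3: feedback reduction of B1, ((B2*B3)+B4): this yields T(s), and no further normalization is needed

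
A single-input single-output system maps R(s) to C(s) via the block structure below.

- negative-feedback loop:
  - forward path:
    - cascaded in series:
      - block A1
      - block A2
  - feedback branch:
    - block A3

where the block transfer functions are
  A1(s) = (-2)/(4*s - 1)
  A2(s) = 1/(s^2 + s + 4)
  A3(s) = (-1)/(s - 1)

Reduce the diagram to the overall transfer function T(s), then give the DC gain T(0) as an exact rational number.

First reduce the diagram to T(s).

Step 1. cascade A1, A2 -> (-2)/(4*s^3 + 3*s^2 + 15*s - 4)
Step 2. close the feedback loop around (A1*A2), A3 -> (2 - 2*s)/(4*s^4 - s^3 + 12*s^2 - 19*s + 6)
Evaluating the step-2 result (the overall T(s)) at s = 0 gives T(0) = 2/6 = 1/3.

Answer: 1/3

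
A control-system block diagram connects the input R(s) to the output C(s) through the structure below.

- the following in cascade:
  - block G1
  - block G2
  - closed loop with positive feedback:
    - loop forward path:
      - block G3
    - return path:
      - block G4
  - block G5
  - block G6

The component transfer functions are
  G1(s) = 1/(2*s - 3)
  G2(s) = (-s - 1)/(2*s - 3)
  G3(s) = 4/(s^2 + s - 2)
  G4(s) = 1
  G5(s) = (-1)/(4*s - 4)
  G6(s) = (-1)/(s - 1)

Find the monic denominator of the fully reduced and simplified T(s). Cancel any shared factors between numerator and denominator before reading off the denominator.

[1] feedback reduction of G3, G4 gives 4/(s^2 + s - 6)
[2] multiply G1, G2, [G3/(1-G3*G4)], G5, G6 (series) gives (-s - 1)/(4*s^6 - 16*s^5 - 7*s^4 + 127*s^3 - 243*s^2 + 189*s - 54)
That last expression is T(s), already simplified. Scaling its denominator by 1/4 (the reciprocal of the leading coefficient) yields the monic denominator.

Final answer: s^6 - 4*s^5 - 7*s^4/4 + 127*s^3/4 - 243*s^2/4 + 189*s/4 - 27/2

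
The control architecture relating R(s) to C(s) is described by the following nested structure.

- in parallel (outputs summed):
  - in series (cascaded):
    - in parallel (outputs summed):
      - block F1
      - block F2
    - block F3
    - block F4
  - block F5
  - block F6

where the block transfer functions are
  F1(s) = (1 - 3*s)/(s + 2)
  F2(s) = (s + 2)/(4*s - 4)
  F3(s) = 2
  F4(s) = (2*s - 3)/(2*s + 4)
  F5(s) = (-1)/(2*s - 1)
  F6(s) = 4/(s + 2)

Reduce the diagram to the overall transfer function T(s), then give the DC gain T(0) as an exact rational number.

The answer is 3.

Reasoning:
Step 1: parallel reduction of F1, F2; result (-11*s^2 + 20*s)/(4*s^2 + 4*s - 8)
Step 2: multiply (F1+F2), F3, F4 (series); result (-22*s^3 + 73*s^2 - 60*s)/(4*s^3 + 12*s^2 - 16)
Step 3: combine ((F1+F2)*F3*F4), F5, F6 in parallel; result (-44*s^4 + 196*s^3 - 189*s^2 - 20*s + 48)/(8*s^4 + 20*s^3 - 12*s^2 - 32*s + 16)
DC gain: substitute s = 0 into T(s) from step 3: T(0) = 48/16 = 3.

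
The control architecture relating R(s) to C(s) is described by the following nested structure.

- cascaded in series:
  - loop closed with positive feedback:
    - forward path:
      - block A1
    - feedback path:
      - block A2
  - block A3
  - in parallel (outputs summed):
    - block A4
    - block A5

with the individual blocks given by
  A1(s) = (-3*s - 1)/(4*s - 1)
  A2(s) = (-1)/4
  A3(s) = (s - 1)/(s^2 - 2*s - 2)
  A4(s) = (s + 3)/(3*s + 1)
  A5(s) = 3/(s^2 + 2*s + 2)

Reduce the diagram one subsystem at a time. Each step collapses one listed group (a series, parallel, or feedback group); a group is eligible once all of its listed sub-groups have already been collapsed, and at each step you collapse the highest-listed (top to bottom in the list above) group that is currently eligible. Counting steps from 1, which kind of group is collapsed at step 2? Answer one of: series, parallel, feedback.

Reducing step by step:

Step 1: reduce the feedback loop with forward A1 and return A2
Step 2: reduce the parallel group A4, A5
Step 3: combine [A1/(1-A1*A2)], A3, (A4+A5) in series
Step 2: parallel.

Answer: parallel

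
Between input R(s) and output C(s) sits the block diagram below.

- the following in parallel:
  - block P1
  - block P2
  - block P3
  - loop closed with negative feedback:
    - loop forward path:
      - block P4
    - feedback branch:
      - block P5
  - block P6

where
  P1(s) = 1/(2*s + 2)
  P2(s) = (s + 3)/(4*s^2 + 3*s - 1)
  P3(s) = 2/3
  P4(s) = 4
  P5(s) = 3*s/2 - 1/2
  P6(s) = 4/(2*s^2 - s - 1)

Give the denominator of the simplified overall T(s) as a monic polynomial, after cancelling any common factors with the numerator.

Step 1 - close the feedback loop around P4, P5 = 4/(6*s - 1)
Step 2 - parallel reduction of P1, P2, P3, [P4/(1+P4*P5)], P6 = (192*s^5 + 424*s^4 + 436*s^3 - 102*s^2 - 289*s + 59)/(288*s^5 + 24*s^4 - 336*s^3 - 18*s^2 + 48*s - 6)
Step 2 gives the fully reduced T(s), with no common factor left to cancel. The denominator's leading coefficient is 288, so divide each of its coefficients by 288 to get the monic form.

Answer: s^5 + s^4/12 - 7*s^3/6 - s^2/16 + s/6 - 1/48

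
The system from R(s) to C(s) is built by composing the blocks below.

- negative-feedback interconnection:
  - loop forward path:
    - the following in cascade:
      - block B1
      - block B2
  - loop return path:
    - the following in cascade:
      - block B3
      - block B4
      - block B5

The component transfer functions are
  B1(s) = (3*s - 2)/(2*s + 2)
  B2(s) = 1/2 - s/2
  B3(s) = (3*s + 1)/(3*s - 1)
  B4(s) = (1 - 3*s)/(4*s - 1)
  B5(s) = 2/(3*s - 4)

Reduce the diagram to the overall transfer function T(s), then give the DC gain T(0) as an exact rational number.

Reducing step by step:

Step 1 - series reduction of B1, B2; result (-3*s^2 + 5*s - 2)/(4*s + 4)
Step 2 - reduce the series chain B3, B4, B5; result (-6*s - 2)/(12*s^2 - 19*s + 4)
Step 3 - apply the feedback formula to (B1*B2), (B3*B4*B5); result (-36*s^4 + 117*s^3 - 131*s^2 + 58*s - 8)/(66*s^3 - 52*s^2 - 58*s + 20)
Evaluating the step-3 result (the overall T(s)) at s = 0 gives T(0) = -8/20 = -2/5.

Answer: -2/5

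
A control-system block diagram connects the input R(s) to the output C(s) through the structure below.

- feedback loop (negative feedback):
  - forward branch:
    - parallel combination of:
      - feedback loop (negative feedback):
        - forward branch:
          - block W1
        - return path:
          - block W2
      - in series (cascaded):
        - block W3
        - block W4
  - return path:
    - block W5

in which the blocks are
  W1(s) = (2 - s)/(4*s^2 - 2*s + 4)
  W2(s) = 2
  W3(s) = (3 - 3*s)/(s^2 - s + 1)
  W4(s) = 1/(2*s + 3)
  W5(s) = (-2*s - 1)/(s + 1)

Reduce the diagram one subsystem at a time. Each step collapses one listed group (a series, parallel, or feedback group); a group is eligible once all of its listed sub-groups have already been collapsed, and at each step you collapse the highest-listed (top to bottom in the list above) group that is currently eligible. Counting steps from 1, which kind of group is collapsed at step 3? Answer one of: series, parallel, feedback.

Reducing step by step:

[1] close the feedback loop around W1, W2
[2] series reduction of W3, W4
[3] parallel reduction of [W1/(1+W1*W2)], (W3*W4)
[4] reduce the feedback loop with forward ([W1/(1+W1*W2)]+(W3*W4)) and return W5
Step 3 collapses a parallel group.

Answer: parallel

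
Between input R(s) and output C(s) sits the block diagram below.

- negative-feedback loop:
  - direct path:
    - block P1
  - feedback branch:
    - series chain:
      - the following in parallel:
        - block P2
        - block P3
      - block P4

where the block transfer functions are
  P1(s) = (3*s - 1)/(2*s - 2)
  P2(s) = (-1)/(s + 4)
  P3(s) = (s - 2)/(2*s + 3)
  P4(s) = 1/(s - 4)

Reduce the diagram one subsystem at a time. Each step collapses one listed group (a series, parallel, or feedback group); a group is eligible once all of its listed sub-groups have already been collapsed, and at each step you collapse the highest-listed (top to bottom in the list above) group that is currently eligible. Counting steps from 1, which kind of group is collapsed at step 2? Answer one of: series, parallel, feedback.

Step 1. reduce the parallel group P2, P3
Step 2. combine (P2+P3), P4 in series
Step 3. feedback reduction of P1, ((P2+P3)*P4)
At step 2 the group reduced is series.

Hence the answer: series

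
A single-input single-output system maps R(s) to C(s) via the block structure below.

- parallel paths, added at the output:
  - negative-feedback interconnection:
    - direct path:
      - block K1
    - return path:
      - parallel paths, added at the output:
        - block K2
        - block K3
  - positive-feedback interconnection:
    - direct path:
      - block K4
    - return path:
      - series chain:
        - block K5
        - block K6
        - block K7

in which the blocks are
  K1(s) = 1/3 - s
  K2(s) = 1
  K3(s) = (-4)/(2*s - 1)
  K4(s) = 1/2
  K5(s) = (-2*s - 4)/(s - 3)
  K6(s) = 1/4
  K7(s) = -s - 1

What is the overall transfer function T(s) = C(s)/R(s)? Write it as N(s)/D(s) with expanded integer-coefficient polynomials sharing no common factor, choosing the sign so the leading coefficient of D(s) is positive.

Answer: (6*s^4 - 23*s^3 + 172*s^2 - 225*s + 62)/(6*s^4 - 29*s^3 + 115*s^2 - 330*s + 112)

Working:
Step 1. parallel reduction of K2, K3 = (2*s - 5)/(2*s - 1)
Step 2. reduce the feedback loop with forward K1 and return (K2+K3) = (6*s^2 - 5*s + 1)/(6*s^2 - 23*s + 8)
Step 3. cascade K5, K6, K7 = (s^2 + 3*s + 2)/(2*s - 6)
Step 4. collapse the loop (K4 forward, (K5*K6*K7) return) = (6 - 2*s)/(s^2 - s + 14)
Step 5. parallel reduction of [K1/(1+K1*(K2+K3))], [K4/(1-K4*(K5*K6*K7))], which is the overall transfer function T(s) = C(s)/R(s) in lowest terms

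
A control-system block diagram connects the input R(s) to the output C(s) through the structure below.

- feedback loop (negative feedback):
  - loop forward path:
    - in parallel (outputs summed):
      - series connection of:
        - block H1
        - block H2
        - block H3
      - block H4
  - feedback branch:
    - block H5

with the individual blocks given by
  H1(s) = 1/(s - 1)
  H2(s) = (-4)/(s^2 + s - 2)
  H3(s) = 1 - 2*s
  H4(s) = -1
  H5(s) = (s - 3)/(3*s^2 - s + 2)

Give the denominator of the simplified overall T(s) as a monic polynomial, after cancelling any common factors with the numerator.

First reduce the diagram to T(s).

Step 1: multiply H1, H2, H3 (series); result (8*s - 4)/(s^3 - 3*s + 2)
Step 2: reduce the parallel group (H1*H2*H3), H4; result (-s^3 + 11*s - 6)/(s^3 - 3*s + 2)
Step 3: reduce the feedback loop with forward ((H1*H2*H3)+H4) and return H5; result (-3*s^5 + s^4 + 31*s^3 - 29*s^2 + 28*s - 12)/(3*s^5 - 2*s^4 - 4*s^3 + 20*s^2 - 47*s + 22)
That last expression is T(s), already simplified. Scaling its denominator by 1/3 (the reciprocal of the leading coefficient) yields the monic denominator.

Answer: s^5 - 2*s^4/3 - 4*s^3/3 + 20*s^2/3 - 47*s/3 + 22/3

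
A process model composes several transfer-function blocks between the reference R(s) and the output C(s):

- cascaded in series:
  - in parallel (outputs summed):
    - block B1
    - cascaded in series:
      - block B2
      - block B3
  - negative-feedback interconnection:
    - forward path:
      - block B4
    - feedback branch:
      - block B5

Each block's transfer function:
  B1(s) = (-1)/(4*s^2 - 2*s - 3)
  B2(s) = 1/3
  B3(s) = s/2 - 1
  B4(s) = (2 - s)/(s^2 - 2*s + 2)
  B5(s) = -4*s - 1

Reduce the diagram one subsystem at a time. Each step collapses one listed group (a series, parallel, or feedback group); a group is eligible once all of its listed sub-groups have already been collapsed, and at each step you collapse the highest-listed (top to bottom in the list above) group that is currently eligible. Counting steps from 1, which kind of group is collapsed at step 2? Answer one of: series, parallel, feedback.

Reducing step by step:

Step 1 - cascade B2, B3
Step 2 - add B1, (B2*B3) (parallel)
Step 3 - reduce the feedback loop with forward B4 and return B5
Step 4 - reduce the series chain (B1+(B2*B3)), [B4/(1+B4*B5)]
Step 2 collapses a parallel group.

Answer: parallel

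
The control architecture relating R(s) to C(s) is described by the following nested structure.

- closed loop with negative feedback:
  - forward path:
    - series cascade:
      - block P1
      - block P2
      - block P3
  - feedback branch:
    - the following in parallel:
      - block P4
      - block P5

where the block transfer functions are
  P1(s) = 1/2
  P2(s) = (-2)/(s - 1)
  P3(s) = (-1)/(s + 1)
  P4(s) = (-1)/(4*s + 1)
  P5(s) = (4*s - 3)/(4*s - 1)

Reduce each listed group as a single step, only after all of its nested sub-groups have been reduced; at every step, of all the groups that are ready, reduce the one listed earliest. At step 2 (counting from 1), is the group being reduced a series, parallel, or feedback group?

Answer: parallel

Working:
Step 1 - combine P1, P2, P3 in series
Step 2 - sum the parallel branches P4, P5
Step 3 - apply the feedback formula to (P1*P2*P3), (P4+P5)
The group at step 2 is a parallel group.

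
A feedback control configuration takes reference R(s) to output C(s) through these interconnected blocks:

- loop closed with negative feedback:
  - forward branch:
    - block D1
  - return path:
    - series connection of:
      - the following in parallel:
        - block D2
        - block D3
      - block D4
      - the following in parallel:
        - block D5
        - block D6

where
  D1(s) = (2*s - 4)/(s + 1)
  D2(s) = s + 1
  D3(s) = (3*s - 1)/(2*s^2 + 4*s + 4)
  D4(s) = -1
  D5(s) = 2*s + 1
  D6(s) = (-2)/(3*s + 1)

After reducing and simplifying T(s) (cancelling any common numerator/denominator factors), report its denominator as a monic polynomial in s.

Reducing step by step:

Step 1: reduce the parallel group D2, D3, giving (2*s^3 + 6*s^2 + 11*s + 3)/(2*s^2 + 4*s + 4)
Step 2: combine D5, D6 in parallel, giving (6*s^2 + 5*s - 1)/(3*s + 1)
Step 3: combine (D2+D3), D4, (D5+D6) in series, giving (-12*s^5 - 46*s^4 - 94*s^3 - 67*s^2 - 4*s + 3)/(6*s^3 + 14*s^2 + 16*s + 4)
Step 4: feedback reduction of D1, ((D2+D3)*D4*(D5+D6)), giving (-6*s^4 - 2*s^3 + 12*s^2 + 28*s + 8)/(12*s^6 + 22*s^5 - s^4 - 131*s^3 - 145*s^2 - 21*s + 4)
That last expression is T(s), already simplified. Scaling its denominator by 1/12 (the reciprocal of the leading coefficient) yields the monic denominator.

Answer: s^6 + 11*s^5/6 - s^4/12 - 131*s^3/12 - 145*s^2/12 - 7*s/4 + 1/3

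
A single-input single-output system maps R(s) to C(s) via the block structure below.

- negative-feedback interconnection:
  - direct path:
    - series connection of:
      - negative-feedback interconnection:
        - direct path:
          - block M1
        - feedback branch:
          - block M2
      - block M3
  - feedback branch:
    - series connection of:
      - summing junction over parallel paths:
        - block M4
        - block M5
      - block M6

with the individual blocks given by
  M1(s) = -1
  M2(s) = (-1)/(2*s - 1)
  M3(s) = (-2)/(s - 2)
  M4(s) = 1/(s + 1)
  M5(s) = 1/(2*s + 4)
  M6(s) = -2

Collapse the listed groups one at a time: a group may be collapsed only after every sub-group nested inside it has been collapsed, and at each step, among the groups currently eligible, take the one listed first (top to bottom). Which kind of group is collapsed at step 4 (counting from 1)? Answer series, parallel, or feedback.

[1] apply the feedback formula to M1, M2
[2] series reduction of [M1/(1+M1*M2)], M3
[3] add M4, M5 (parallel)
[4] multiply (M4+M5), M6 (series)
[5] apply the feedback formula to ([M1/(1+M1*M2)]*M3), ((M4+M5)*M6)
Step 4: series.

Therefore the answer is series.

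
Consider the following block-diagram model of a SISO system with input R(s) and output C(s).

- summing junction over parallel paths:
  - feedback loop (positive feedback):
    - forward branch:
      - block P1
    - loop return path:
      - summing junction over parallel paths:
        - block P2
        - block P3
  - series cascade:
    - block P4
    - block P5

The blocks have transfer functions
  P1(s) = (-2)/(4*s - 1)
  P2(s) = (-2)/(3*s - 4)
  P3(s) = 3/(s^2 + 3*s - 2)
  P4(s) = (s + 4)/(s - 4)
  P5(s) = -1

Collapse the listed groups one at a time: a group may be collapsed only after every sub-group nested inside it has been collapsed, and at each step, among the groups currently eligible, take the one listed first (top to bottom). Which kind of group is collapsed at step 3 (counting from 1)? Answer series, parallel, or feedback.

Reducing step by step:

Step 1. reduce the parallel group P2, P3
Step 2. close the feedback loop around P1, (P2+P3)
Step 3. reduce the series chain P4, P5
Step 4. reduce the parallel group [P1/(1-P1*(P2+P3))], (P4*P5)
The group at step 3 is a series group.

Answer: series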